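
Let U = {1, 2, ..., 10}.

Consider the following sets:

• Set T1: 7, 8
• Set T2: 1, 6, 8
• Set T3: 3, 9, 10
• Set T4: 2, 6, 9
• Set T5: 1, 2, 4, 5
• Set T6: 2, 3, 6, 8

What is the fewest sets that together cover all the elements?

4

T1, T2, T3, and T5 cover everything between them: the union {1, 2, 3, 4, 5, 6, 7, 8, 9, 10} is all of U.
No 3 of the 6 sets cover everything (all 20 combinations miss at least one element), so 4 is optimal.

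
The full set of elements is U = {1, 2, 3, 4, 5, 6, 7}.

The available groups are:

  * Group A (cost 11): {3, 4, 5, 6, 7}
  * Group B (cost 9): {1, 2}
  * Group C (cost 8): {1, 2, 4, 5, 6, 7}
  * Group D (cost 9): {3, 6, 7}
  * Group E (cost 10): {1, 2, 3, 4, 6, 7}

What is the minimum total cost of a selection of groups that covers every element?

17

C, D together cover every element (C ∪ D = {1, 2, 3, 4, 5, 6, 7}); total cost 8 + 9 = 17.
No covering selection has total cost below 17.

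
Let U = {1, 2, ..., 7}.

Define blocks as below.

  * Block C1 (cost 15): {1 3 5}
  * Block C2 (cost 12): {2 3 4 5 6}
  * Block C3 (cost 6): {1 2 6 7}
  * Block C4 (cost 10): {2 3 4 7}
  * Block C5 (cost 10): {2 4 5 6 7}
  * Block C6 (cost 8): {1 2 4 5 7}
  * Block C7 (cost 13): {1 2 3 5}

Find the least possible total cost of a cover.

C2, C3 together cover every point (C2 ∪ C3 = {1, 2, 3, 4, 5, 6, 7}); total cost 12 + 6 = 18.
No covering selection has total cost below 18.

18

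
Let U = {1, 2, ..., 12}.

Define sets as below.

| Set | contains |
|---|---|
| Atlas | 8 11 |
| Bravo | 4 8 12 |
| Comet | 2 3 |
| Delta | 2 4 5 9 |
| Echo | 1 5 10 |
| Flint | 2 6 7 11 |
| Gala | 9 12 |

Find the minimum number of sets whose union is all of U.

5

Bravo and Comet and Echo and Flint and Gala together: Bravo ∪ Comet ∪ Echo ∪ Flint ∪ Gala = {1, 2, 3, 4, 5, 6, 7, 8, 9, 10, 11, 12} — every item is covered.
Only Comet contains 3, so Comet is forced; the remaining 10 items need at least 4 more sets (each remaining set adds at most 3) — so at least 5 sets are needed, and 5 is optimal.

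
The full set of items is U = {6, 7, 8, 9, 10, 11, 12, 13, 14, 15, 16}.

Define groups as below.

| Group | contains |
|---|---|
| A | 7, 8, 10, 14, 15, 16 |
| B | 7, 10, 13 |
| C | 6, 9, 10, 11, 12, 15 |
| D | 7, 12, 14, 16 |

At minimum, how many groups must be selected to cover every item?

A and B and C together: A ∪ B ∪ C = {6, 7, 8, 9, 10, 11, 12, 13, 14, 15, 16} — every item is covered.
Only C contains 6, so C is forced; the remaining 5 items need at least 2 more groups (each remaining group adds at most 4) — so at least 3 groups are needed, and 3 is optimal.

3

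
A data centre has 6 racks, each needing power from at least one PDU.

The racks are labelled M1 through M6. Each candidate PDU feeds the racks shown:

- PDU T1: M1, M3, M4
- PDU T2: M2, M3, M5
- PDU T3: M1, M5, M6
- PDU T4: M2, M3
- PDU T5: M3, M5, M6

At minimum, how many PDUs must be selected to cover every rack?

3

T1 and T2 and T3 together: T1 ∪ T2 ∪ T3 = {M1, M2, M3, M4, M5, M6} — every rack is covered.
Only T1 contains M4, so T1 is forced; the remaining 3 racks need at least 2 more PDUs (each remaining PDU adds at most 2) — so at least 3 PDUs are needed, and 3 is optimal.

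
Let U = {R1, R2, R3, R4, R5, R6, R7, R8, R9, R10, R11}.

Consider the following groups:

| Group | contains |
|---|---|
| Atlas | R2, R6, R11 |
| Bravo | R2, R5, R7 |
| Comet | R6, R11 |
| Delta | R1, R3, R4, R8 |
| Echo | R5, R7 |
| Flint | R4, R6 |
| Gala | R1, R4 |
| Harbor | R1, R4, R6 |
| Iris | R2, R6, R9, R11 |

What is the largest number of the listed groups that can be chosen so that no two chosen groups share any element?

3

Comet, Delta, Echo are pairwise disjoint (Comet={R6,R11}; Delta={R1,R3,R4,R8}; Echo={R5,R7}).
Every remaining group overlaps one of these, and no 4 of the listed groups are pairwise disjoint, so 3 is the maximum.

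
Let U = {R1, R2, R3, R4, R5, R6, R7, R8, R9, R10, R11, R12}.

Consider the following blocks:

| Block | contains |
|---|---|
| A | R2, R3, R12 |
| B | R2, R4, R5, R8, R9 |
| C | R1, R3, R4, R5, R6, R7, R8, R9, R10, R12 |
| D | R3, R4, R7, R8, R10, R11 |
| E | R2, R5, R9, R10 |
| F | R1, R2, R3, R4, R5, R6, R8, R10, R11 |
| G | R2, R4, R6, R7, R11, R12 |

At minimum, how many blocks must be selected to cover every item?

Take {C, G}. Their union is {R1, R2, R3, R4, R5, R6, R7, R8, R9, R10, R11, R12}, which is all 12 items.
No single block has all 12 items (the largest, C, has 10), so 2 is optimal.

2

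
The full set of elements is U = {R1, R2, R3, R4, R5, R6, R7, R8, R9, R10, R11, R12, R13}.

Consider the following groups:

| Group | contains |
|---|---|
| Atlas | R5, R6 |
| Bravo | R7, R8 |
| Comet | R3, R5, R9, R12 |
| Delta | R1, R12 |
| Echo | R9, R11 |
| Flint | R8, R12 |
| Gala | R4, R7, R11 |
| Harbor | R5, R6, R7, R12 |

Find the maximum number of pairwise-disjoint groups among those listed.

4

Atlas, Bravo, Delta, Echo are pairwise disjoint (Atlas={R5,R6}; Bravo={R7,R8}; Delta={R1,R12}; Echo={R9,R11}).
Every remaining group overlaps one of these, and no 5 of the listed groups are pairwise disjoint, so 4 is the maximum.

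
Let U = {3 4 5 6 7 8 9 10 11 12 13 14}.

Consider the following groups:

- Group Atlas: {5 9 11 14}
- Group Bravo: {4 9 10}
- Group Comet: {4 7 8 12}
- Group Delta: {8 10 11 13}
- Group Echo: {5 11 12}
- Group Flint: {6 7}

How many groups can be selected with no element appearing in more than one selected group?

3

Bravo, Echo, Flint are pairwise disjoint (Bravo={4,9,10}; Echo={5,11,12}; Flint={6,7}).
Every remaining group overlaps one of these, and no 4 of the listed groups are pairwise disjoint, so 3 is the maximum.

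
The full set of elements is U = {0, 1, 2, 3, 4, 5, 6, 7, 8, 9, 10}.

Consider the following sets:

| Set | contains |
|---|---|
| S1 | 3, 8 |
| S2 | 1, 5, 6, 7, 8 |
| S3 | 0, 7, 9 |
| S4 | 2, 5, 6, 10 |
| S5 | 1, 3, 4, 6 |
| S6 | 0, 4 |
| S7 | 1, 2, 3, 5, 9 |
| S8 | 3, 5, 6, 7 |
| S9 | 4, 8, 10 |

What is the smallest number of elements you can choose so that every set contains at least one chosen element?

Take H = {4, 5, 7, 8}. Each listed set contains at least one of these, so H is a hitting set of size 4.
No choice of 3 elements meets every set, so 4 is the minimum.

4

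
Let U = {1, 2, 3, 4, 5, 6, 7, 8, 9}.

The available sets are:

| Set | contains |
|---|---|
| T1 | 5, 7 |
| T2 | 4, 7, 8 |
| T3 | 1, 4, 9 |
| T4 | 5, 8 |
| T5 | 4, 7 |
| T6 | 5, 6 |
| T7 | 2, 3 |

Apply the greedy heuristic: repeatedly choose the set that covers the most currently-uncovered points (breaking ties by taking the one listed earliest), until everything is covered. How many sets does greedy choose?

4

Greedy: pick T2 (covers 3 new) → pick T3 (covers 2 new) → pick T6 (covers 2 new) → pick T7 (covers 2 new). Total picks: 4.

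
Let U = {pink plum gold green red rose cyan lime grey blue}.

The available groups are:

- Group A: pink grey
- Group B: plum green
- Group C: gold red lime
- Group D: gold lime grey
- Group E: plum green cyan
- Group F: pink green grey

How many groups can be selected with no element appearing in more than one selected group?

A, B, C are pairwise disjoint (A={pink,grey}; B={plum,green}; C={gold,red,lime}).
Every remaining group overlaps one of these, and no 4 of the listed groups are pairwise disjoint, so 3 is the maximum.

3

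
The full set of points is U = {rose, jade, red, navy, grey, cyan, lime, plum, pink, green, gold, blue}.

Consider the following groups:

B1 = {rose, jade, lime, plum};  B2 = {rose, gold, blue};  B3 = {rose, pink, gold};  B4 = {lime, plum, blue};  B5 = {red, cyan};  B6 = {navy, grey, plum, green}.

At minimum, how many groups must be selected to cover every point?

5

B1, B3, B4, B5, and B6 cover everything between them: the union {rose, jade, red, navy, grey, cyan, lime, plum, pink, green, gold, blue} is all of U.
No 4 of the 6 groups cover everything (all 15 combinations miss at least one point), so 5 is optimal.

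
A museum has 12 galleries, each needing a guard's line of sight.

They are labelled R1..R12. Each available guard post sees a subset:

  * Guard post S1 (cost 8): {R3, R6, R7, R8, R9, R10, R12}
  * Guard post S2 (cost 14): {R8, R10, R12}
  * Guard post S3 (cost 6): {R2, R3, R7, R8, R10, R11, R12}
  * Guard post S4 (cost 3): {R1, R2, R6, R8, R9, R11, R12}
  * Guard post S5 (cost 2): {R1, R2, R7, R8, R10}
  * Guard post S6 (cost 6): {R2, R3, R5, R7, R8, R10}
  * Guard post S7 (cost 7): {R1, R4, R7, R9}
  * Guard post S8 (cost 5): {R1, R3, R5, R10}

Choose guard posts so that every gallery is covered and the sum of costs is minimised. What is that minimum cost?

S4, S7, S8 together cover every gallery (S4 ∪ S7 ∪ S8 = {R1, R2, R3, R4, R5, R6, R7, R8, R9, R10, R11, R12}); total cost 3 + 7 + 5 = 15.
The greedy pick S5, S4, S8, S7 costs 17; no covering selection beats 15.

15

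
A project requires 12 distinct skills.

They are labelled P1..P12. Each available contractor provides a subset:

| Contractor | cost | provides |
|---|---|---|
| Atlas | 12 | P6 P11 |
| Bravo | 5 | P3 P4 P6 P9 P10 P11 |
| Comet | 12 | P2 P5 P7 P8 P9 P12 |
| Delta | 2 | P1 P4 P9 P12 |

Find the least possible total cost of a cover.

Bravo, Comet, Delta together cover every skill (Bravo ∪ Comet ∪ Delta = {P1, P2, P3, P4, P5, P6, P7, P8, P9, P10, P11, P12}); total cost 5 + 12 + 2 = 19.
No covering selection has total cost below 19.

19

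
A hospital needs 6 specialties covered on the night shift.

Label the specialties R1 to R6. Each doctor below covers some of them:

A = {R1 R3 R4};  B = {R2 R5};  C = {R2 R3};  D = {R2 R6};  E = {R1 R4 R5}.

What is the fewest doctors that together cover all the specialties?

A and B and D together: A ∪ B ∪ D = {R1, R2, R3, R4, R5, R6} — every specialty is covered.
Only D contains R6, so D is forced; the remaining 4 specialties need at least 2 more doctors (each remaining doctor adds at most 3) — so at least 3 doctors are needed, and 3 is optimal.

3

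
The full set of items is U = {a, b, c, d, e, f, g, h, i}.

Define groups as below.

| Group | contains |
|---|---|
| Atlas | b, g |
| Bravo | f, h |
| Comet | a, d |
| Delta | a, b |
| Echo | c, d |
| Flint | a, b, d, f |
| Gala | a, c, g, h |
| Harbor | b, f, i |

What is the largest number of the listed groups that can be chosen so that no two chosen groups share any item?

Atlas, Bravo, Echo are pairwise disjoint (Atlas={b,g}; Bravo={f,h}; Echo={c,d}).
Every remaining group overlaps one of these, and no 4 of the listed groups are pairwise disjoint, so 3 is the maximum.

3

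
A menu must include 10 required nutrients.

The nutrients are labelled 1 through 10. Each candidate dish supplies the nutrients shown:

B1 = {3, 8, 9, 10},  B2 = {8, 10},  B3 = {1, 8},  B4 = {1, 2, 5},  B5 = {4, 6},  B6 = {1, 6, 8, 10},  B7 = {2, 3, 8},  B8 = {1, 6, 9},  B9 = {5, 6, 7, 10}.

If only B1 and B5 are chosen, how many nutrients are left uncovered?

4

Union of B1, B5 = {3, 4, 6, 8, 9, 10}.
Not covered: 1, 2, 5, 7 — 4 nutrients.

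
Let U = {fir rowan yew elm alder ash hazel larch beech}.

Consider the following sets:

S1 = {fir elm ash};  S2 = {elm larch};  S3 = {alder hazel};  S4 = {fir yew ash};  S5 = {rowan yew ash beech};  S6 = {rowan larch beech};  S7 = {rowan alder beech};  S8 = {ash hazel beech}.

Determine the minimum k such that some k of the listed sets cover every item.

S2, S4, S7, and S8 cover everything between them: the union {fir, rowan, yew, elm, alder, ash, hazel, larch, beech} is all of U.
No 3 of the 8 sets cover everything (all 56 combinations miss at least one item), so 4 is optimal.

4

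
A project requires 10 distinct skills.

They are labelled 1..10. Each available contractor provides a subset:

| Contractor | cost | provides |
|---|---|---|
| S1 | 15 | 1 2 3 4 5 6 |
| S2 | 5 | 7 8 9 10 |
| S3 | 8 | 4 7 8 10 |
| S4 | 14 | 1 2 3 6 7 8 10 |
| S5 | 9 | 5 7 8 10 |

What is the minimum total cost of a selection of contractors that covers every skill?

S1, S2 together cover every skill (S1 ∪ S2 = {1, 2, 3, 4, 5, 6, 7, 8, 9, 10}); total cost 15 + 5 = 20.
No covering selection has total cost below 20.

20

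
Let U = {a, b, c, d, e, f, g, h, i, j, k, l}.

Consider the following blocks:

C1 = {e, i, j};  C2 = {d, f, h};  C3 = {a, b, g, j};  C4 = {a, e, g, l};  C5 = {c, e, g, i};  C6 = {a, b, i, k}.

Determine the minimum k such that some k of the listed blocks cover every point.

5

C2 and C3 and C4 and C5 and C6 together: C2 ∪ C3 ∪ C4 ∪ C5 ∪ C6 = {a, b, c, d, e, f, g, h, i, j, k, l} — every point is covered.
No 4 of the 6 blocks cover everything (all 15 combinations miss at least one point), so 5 is optimal.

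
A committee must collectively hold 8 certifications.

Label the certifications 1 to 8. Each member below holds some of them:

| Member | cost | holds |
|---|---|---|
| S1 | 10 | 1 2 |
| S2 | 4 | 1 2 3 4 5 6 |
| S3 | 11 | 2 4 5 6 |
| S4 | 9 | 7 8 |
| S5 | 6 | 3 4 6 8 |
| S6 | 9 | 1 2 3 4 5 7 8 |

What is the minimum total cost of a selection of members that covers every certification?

S2, S4 together cover every certification (S2 ∪ S4 = {1, 2, 3, 4, 5, 6, 7, 8}); total cost 4 + 9 = 13.
No covering selection has total cost below 13.

13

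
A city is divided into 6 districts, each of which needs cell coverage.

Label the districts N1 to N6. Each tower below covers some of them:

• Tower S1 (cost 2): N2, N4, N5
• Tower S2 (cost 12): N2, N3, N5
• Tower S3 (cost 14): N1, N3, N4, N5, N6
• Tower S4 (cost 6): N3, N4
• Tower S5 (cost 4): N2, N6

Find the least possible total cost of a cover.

16

S1, S3 together cover every district (S1 ∪ S3 = {N1, N2, N3, N4, N5, N6}); total cost 2 + 14 = 16.
The greedy pick S1, S5, S4, S3 costs 26; no covering selection beats 16.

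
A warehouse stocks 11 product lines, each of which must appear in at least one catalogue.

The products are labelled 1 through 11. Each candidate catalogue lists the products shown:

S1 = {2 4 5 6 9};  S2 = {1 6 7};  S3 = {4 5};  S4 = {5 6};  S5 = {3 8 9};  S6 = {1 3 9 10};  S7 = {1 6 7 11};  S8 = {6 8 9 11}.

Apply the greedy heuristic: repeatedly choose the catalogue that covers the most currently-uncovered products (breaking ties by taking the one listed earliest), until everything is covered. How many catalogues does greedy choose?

4

Greedy: pick S1 (covers 5 new) → pick S6 (covers 3 new) → pick S7 (covers 2 new) → pick S5 (covers 1 new). Total picks: 4.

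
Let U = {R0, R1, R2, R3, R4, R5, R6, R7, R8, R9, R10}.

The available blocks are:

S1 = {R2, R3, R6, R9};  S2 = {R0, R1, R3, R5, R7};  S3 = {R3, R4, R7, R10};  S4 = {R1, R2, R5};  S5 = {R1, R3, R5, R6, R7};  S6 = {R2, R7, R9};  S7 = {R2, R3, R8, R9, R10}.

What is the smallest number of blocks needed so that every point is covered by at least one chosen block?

Take {S1, S2, S3, S7}. Their union is {R0, R1, R2, R3, R4, R5, R6, R7, R8, R9, R10}, which is all 11 points.
Only S3 contains R4, so S3 is forced; the remaining 7 points need at least 3 more blocks (each remaining block adds at most 3) — so at least 4 blocks are needed, and 4 is optimal.

4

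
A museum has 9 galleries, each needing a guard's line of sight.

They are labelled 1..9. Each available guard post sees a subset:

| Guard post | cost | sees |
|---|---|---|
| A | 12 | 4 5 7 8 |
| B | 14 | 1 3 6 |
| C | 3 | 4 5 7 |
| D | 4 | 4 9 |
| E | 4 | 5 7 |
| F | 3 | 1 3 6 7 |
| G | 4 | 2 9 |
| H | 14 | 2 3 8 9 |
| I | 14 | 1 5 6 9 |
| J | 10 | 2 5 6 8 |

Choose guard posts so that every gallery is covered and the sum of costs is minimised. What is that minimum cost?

17

D, F, J together cover every gallery (D ∪ F ∪ J = {1, 2, 3, 4, 5, 6, 7, 8, 9}); total cost 4 + 3 + 10 = 17.
The greedy pick F, C, G, J costs 20; no covering selection beats 17.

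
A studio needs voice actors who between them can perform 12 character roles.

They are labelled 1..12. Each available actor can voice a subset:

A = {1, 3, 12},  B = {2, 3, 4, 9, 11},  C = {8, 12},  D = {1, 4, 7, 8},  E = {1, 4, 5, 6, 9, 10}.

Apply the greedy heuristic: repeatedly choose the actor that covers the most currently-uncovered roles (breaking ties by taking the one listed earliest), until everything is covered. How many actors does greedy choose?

4

Greedy: pick E (covers 6 new) → pick B (covers 3 new) → pick C (covers 2 new) → pick D (covers 1 new). Total picks: 4.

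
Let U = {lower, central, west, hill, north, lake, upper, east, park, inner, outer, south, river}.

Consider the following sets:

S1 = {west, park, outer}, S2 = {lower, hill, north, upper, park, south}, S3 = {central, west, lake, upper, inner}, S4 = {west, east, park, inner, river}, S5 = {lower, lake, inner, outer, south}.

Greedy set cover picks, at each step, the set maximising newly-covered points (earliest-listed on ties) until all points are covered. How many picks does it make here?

Greedy: pick S2 (covers 6 new) → pick S3 (covers 4 new) → pick S4 (covers 2 new) → pick S1 (covers 1 new). Total picks: 4.

4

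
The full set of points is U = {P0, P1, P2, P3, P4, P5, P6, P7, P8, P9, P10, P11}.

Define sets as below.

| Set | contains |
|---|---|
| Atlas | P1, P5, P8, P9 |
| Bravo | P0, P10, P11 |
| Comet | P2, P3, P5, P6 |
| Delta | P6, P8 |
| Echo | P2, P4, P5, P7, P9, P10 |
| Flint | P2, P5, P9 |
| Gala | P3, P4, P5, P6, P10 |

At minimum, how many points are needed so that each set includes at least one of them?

3

The 3 points {P0, P6, P9} hit every set.
The sets Bravo, Delta, Flint are pairwise disjoint, so any hitting set needs a separate point for each — at least 3. Hence 3 is optimal.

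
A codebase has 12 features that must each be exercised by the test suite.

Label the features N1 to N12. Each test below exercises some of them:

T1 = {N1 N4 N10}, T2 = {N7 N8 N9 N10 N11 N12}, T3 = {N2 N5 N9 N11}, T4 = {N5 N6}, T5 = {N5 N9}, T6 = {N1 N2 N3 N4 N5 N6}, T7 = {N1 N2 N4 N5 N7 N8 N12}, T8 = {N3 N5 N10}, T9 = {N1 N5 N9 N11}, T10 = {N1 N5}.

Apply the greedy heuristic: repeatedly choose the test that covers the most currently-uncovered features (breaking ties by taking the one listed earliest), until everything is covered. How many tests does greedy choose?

3

Greedy: pick T7 (covers 7 new) → pick T2 (covers 3 new) → pick T6 (covers 2 new). Total picks: 3.
(The true minimum cover uses only 2 tests, so greedy is not optimal here.)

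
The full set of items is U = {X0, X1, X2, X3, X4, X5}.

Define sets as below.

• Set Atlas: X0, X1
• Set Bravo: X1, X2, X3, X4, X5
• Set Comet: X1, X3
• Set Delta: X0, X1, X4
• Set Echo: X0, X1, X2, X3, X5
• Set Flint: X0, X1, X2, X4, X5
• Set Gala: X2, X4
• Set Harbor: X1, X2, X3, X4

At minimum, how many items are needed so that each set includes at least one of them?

H = {X1, X4} meets every set (each contains at least one member of H), and |H| = 2.
The sets Atlas, Gala are pairwise disjoint, so any hitting set needs a separate item for each — at least 2. Hence 2 is optimal.

2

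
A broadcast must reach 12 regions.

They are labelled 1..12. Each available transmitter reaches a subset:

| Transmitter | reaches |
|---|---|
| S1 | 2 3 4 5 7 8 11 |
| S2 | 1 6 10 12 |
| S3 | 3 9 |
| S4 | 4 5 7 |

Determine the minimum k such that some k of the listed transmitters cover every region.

Take {S1, S2, S3}. Their union is {1, 2, 3, 4, 5, 6, 7, 8, 9, 10, 11, 12}, which is all 12 regions.
Only S2 contains 1, so S2 is forced; the remaining 8 regions need at least 2 more transmitters (each remaining transmitter adds at most 7) — so at least 3 transmitters are needed, and 3 is optimal.

3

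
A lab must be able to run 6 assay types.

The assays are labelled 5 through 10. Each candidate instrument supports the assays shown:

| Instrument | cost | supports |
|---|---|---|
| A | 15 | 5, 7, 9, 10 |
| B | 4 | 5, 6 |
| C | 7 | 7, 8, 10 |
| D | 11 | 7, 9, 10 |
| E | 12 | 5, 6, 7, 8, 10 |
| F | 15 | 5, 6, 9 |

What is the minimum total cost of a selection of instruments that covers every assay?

B, C, D together cover every assay (B ∪ C ∪ D = {5, 6, 7, 8, 9, 10}); total cost 4 + 7 + 11 = 22.
No covering selection has total cost below 22.

22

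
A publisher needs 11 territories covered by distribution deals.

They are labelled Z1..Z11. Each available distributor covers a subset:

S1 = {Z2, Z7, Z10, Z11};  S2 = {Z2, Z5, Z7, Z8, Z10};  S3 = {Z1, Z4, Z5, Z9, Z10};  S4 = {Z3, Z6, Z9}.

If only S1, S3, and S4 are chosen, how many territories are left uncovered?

Union of S1, S3, S4 = {Z1, Z2, Z3, Z4, Z5, Z6, Z7, Z9, Z10, Z11}.
Not covered: Z8 — 1 territory.

1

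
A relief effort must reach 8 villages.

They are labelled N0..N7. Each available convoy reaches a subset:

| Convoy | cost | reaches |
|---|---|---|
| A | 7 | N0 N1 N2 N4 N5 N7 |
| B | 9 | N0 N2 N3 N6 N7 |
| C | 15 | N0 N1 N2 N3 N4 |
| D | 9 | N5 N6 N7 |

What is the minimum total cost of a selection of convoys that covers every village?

A, B together cover every village (A ∪ B = {N0, N1, N2, N3, N4, N5, N6, N7}); total cost 7 + 9 = 16.
No covering selection has total cost below 16.

16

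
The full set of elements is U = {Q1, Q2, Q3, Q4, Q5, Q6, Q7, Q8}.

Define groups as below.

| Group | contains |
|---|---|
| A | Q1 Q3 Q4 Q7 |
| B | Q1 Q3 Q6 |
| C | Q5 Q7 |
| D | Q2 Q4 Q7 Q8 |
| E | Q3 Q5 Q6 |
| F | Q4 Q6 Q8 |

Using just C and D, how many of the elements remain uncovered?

Union of C, D = {Q2, Q4, Q5, Q7, Q8}.
Not covered: Q1, Q3, Q6 — 3 elements.

3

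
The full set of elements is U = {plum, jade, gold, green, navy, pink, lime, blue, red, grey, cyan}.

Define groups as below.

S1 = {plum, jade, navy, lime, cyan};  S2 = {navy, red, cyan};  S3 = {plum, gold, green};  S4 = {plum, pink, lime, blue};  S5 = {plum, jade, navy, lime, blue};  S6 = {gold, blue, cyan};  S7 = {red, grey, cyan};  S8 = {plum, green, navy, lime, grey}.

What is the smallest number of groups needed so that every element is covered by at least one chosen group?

4

S1, S3, S4, and S7 cover everything between them: the union {plum, jade, gold, green, navy, pink, lime, blue, red, grey, cyan} is all of U.
Only S4 contains pink, so S4 is forced; the remaining 7 elements need at least 3 more groups (each remaining group adds at most 3) — so at least 4 groups are needed, and 4 is optimal.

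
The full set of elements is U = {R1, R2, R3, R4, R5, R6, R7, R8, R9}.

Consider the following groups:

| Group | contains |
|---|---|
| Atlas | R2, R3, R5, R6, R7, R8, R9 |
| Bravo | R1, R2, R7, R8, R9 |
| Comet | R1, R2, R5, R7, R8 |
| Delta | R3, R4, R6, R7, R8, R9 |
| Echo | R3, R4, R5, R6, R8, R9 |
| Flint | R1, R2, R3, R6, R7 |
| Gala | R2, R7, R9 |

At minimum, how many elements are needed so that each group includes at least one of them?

The 2 elements {R6, R7} hit every group.
No single element lies in every group, so at least 2 are needed and 2 is optimal.

2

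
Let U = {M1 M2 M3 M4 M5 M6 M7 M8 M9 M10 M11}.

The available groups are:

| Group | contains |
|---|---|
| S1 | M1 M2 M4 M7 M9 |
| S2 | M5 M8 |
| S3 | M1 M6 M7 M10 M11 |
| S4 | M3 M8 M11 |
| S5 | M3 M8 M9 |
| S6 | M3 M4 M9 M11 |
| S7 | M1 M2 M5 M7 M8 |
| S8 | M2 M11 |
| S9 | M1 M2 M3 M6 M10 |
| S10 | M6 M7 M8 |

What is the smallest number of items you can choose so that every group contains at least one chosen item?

H = {M2, M8, M11} meets every group (each contains at least one member of H), and |H| = 3.
No choice of 2 items meets every group, so 3 is the minimum.

3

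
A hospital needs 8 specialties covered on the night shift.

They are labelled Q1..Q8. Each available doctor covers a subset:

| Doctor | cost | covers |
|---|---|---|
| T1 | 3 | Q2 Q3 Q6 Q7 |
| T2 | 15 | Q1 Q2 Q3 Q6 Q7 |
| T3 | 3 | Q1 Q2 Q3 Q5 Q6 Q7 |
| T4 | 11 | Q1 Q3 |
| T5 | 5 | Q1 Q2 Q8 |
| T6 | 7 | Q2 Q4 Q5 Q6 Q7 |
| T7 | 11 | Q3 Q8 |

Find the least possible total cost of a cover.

T3, T5, T6 together cover every specialty (T3 ∪ T5 ∪ T6 = {Q1, Q2, Q3, Q4, Q5, Q6, Q7, Q8}); total cost 3 + 5 + 7 = 15.
No covering selection has total cost below 15.

15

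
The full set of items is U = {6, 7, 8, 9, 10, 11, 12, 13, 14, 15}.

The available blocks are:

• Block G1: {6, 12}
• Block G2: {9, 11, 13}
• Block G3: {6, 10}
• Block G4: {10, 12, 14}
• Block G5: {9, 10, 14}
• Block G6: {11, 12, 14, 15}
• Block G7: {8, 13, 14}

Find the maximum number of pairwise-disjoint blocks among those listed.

G1, G2 are pairwise disjoint (G1={6,12}; G2={9,11,13}).
Every remaining block overlaps one of these, and no 3 of the listed blocks are pairwise disjoint, so 2 is the maximum.

2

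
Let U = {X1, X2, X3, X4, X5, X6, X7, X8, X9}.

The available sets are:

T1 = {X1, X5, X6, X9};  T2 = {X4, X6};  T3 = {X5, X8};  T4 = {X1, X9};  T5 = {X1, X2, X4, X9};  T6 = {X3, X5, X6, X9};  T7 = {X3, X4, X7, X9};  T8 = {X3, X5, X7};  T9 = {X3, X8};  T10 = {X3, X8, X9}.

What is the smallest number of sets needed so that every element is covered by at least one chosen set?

4

T3, T5, T6, and T8 cover everything between them: the union {X1, X2, X3, X4, X5, X6, X7, X8, X9} is all of U.
No 3 of the 10 sets cover everything (all 120 combinations miss at least one element), so 4 is optimal.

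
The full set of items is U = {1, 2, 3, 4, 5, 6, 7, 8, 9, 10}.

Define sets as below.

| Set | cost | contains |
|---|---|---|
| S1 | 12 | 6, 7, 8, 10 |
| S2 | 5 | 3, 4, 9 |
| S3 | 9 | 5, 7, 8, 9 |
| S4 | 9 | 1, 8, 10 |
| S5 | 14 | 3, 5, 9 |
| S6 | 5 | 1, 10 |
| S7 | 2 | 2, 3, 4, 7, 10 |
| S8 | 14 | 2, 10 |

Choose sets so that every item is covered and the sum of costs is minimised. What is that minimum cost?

28

S1, S3, S6, S7 together cover every item (S1 ∪ S3 ∪ S6 ∪ S7 = {1, 2, 3, 4, 5, 6, 7, 8, 9, 10}); total cost 12 + 9 + 5 + 2 = 28.
No covering selection has total cost below 28.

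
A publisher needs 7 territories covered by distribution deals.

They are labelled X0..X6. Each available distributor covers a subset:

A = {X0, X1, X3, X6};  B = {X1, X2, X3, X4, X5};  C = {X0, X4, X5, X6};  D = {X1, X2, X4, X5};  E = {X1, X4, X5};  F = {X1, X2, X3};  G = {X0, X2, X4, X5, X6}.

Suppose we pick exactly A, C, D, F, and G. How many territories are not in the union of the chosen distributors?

Union of A, C, D, F, G = {X0, X1, X2, X3, X4, X5, X6} — that's every territory, so 0 are uncovered.

0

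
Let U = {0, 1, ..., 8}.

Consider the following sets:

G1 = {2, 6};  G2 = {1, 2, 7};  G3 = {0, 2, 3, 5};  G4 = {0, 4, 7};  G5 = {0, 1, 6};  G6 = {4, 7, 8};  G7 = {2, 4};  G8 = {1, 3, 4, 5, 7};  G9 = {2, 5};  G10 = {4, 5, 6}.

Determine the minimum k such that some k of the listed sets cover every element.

3

G3 and G5 and G6 together: G3 ∪ G5 ∪ G6 = {0, 1, 2, 3, 4, 5, 6, 7, 8} — every element is covered.
Only G6 contains 8, so G6 is forced; the remaining 6 elements need at least 2 more sets (each remaining set adds at most 4) — so at least 3 sets are needed, and 3 is optimal.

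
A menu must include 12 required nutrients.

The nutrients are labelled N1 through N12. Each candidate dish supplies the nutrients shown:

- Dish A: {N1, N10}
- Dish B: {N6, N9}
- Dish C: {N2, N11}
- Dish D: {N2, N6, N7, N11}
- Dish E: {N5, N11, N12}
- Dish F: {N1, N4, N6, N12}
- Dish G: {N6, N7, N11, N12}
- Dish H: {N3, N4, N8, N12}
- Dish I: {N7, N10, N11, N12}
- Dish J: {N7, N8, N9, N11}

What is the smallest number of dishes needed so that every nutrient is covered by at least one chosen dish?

A and B and D and E and H together: A ∪ B ∪ D ∪ E ∪ H = {N1, N2, N3, N4, N5, N6, N7, N8, N9, N10, N11, N12} — every nutrient is covered.
No 4 of the 10 dishes cover everything (all 210 combinations miss at least one nutrient), so 5 is optimal.

5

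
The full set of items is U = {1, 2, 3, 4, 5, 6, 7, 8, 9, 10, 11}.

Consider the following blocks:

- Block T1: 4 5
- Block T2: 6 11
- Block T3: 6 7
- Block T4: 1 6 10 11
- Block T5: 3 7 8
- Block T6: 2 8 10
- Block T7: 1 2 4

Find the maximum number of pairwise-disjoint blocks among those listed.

T1, T2, T6 are pairwise disjoint (T1={4,5}; T2={6,11}; T6={2,8,10}).
Every remaining block overlaps one of these, and no 4 of the listed blocks are pairwise disjoint, so 3 is the maximum.

3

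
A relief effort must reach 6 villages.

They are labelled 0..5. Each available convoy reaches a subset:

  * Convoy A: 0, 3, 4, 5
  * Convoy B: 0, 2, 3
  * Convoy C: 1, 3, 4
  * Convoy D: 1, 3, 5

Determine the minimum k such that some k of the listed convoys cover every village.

3

A and B and C together: A ∪ B ∪ C = {0, 1, 2, 3, 4, 5} — every village is covered.
Only B contains 2, so B is forced; the remaining 3 villages need at least 2 more convoys (each remaining convoy adds at most 2) — so at least 3 convoys are needed, and 3 is optimal.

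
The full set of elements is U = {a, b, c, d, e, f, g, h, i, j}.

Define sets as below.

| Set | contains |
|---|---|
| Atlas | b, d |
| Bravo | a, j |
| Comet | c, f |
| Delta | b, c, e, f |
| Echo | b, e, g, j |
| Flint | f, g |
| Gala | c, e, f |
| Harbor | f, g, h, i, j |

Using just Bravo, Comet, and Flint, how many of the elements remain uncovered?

Union of Bravo, Comet, Flint = {a, c, f, g, j}.
Not covered: b, d, e, h, i — 5 elements.

5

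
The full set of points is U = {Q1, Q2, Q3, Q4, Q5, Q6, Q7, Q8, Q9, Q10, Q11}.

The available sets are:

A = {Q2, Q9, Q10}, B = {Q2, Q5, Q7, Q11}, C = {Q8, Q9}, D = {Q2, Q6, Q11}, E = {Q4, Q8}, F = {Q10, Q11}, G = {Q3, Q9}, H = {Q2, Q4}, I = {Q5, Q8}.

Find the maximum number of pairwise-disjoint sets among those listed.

4

F, G, H, I are pairwise disjoint (F={Q10,Q11}; G={Q3,Q9}; H={Q2,Q4}; I={Q5,Q8}).
Every remaining set overlaps one of these, and no 5 of the listed sets are pairwise disjoint, so 4 is the maximum.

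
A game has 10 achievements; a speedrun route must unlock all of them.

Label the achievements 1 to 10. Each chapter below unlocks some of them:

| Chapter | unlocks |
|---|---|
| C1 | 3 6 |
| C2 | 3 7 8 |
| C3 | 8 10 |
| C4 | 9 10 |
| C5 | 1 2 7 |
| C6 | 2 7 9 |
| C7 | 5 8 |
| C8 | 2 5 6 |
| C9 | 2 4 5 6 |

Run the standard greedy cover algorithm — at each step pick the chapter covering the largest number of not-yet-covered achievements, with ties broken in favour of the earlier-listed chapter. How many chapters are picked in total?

Greedy: pick C9 (covers 4 new) → pick C2 (covers 3 new) → pick C4 (covers 2 new) → pick C5 (covers 1 new). Total picks: 4.

4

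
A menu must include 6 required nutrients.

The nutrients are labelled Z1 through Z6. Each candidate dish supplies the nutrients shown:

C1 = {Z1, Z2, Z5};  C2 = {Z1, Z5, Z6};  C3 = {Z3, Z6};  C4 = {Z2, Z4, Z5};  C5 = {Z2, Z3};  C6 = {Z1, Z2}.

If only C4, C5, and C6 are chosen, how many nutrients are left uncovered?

1

Union of C4, C5, C6 = {Z1, Z2, Z3, Z4, Z5}.
Not covered: Z6 — 1 nutrient.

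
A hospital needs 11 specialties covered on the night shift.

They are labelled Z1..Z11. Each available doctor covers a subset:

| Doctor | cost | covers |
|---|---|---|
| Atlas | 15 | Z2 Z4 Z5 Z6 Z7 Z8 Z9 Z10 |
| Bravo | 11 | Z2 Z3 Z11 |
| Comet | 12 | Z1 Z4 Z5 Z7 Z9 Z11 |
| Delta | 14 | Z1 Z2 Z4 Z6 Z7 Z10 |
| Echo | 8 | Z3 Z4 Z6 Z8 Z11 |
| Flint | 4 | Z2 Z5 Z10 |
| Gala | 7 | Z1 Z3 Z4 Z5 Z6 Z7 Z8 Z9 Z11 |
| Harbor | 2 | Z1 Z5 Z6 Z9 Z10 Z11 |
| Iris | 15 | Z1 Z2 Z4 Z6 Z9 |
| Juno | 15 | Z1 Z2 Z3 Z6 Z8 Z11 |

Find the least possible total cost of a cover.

Flint, Gala together cover every specialty (Flint ∪ Gala = {Z1, Z2, Z3, Z4, Z5, Z6, Z7, Z8, Z9, Z10, Z11}); total cost 4 + 7 = 11.
The greedy pick Harbor, Gala, Flint costs 13; no covering selection beats 11.

11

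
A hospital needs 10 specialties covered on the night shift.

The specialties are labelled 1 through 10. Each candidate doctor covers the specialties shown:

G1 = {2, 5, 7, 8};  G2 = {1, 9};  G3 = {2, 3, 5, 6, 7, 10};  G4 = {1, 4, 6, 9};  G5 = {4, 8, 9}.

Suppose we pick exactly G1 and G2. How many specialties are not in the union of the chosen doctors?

4

Union of G1, G2 = {1, 2, 5, 7, 8, 9}.
Not covered: 3, 4, 6, 10 — 4 specialties.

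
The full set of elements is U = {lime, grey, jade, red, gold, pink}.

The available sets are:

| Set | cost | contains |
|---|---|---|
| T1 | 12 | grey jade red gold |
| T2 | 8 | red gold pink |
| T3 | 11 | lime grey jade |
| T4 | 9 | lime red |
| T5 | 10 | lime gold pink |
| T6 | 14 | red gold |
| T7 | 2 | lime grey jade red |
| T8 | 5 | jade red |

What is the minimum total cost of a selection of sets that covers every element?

10

T2, T7 together cover every element (T2 ∪ T7 = {lime, grey, jade, red, gold, pink}); total cost 8 + 2 = 10.
No covering selection has total cost below 10.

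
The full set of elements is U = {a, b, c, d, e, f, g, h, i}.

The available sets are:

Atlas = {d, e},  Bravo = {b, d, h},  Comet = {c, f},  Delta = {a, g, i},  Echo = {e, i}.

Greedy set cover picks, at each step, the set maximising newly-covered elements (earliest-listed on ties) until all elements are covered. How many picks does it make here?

Greedy: pick Bravo (covers 3 new) → pick Delta (covers 3 new) → pick Comet (covers 2 new) → pick Atlas (covers 1 new). Total picks: 4.

4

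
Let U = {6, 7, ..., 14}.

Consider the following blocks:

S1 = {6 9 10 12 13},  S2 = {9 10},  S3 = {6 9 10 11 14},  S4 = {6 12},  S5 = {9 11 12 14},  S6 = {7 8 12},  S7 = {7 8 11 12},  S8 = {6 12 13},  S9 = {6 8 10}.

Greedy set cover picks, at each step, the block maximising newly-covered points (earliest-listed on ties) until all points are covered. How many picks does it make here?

Greedy: pick S1 (covers 5 new) → pick S7 (covers 3 new) → pick S3 (covers 1 new). Total picks: 3.

3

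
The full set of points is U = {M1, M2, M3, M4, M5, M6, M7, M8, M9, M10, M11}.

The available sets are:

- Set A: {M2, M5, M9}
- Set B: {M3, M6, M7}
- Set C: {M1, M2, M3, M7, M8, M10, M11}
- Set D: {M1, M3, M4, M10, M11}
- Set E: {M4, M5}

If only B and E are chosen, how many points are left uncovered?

Union of B, E = {M3, M4, M5, M6, M7}.
Not covered: M1, M2, M8, M9, M10, M11 — 6 points.

6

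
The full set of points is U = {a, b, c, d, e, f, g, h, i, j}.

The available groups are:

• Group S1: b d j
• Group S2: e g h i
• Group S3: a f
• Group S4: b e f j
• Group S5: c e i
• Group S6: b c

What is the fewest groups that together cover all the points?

S1 and S2 and S3 and S5 together: S1 ∪ S2 ∪ S3 ∪ S5 = {a, b, c, d, e, f, g, h, i, j} — every point is covered.
No 3 of the 6 groups cover everything (all 20 combinations miss at least one point), so 4 is optimal.

4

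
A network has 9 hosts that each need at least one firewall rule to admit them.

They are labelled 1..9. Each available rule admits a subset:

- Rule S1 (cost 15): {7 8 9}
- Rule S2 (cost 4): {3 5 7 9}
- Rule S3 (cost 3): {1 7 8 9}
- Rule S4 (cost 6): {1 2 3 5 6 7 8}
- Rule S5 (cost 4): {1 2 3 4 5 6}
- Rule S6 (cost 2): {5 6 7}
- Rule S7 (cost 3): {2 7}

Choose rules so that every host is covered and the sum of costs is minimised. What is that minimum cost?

S3, S5 together cover every host (S3 ∪ S5 = {1, 2, 3, 4, 5, 6, 7, 8, 9}); total cost 3 + 4 = 7.
No covering selection has total cost below 7.

7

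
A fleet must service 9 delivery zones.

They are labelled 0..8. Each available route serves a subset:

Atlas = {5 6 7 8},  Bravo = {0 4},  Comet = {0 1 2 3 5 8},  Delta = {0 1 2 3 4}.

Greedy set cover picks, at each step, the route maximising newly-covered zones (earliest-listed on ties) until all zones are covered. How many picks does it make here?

3

Greedy: pick Comet (covers 6 new) → pick Atlas (covers 2 new) → pick Bravo (covers 1 new). Total picks: 3.
(The true minimum cover uses only 2 routes, so greedy is not optimal here.)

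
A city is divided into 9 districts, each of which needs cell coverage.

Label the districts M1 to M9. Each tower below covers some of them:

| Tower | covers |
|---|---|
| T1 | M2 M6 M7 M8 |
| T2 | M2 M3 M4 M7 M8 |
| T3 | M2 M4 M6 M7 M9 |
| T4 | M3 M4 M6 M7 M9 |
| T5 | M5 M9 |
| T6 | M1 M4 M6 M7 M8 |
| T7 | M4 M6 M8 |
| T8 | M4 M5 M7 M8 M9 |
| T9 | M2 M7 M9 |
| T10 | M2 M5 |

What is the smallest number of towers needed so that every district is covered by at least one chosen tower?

3

T2 and T6 and T8 together: T2 ∪ T6 ∪ T8 = {M1, M2, M3, M4, M5, M6, M7, M8, M9} — every district is covered.
Only T6 contains M1, so T6 is forced; the remaining 4 districts need at least 2 more towers (each remaining tower adds at most 2) — so at least 3 towers are needed, and 3 is optimal.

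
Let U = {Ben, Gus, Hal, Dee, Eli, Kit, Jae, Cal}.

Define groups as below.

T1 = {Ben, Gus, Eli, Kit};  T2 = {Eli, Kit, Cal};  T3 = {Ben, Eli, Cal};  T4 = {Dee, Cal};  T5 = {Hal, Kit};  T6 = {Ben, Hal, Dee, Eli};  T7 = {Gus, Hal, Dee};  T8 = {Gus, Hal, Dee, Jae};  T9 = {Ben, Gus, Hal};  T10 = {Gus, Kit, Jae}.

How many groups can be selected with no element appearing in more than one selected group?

T3, T7 are pairwise disjoint (T3={Ben,Eli,Cal}; T7={Gus,Hal,Dee}).
Every remaining group overlaps one of these, and no 3 of the listed groups are pairwise disjoint, so 2 is the maximum.

2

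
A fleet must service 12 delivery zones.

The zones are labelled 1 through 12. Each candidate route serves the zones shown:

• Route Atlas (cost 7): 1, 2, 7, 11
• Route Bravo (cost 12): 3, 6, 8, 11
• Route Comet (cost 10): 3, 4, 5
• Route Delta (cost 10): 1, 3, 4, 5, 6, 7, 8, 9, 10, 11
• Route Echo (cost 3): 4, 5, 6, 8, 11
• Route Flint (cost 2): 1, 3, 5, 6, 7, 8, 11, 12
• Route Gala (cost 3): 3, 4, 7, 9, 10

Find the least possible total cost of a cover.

12

Atlas, Flint, Gala together cover every zone (Atlas ∪ Flint ∪ Gala = {1, 2, 3, 4, 5, 6, 7, 8, 9, 10, 11, 12}); total cost 7 + 2 + 3 = 12.
No covering selection has total cost below 12.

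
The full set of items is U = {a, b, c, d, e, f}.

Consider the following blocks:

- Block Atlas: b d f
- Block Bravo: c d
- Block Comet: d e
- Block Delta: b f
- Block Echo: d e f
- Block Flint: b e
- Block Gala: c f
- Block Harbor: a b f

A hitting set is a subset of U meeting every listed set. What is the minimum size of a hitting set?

The 3 items {b, c, d} hit every block.
No choice of 2 items meets every block, so 3 is the minimum.

3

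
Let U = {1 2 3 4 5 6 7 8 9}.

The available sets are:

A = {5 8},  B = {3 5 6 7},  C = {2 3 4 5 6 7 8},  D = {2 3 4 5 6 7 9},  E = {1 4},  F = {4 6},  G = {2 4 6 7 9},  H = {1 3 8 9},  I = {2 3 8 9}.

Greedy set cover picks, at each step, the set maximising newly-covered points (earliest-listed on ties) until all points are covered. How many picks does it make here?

Greedy: pick C (covers 7 new) → pick H (covers 2 new). Total picks: 2.

2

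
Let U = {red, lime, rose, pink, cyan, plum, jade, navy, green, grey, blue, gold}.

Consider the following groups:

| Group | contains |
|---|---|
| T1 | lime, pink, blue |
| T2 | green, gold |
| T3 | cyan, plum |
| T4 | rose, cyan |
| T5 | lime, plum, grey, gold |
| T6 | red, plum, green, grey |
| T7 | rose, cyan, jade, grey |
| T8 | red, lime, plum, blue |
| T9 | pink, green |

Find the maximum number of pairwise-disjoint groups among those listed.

T1, T2, T7 are pairwise disjoint (T1={lime,pink,blue}; T2={green,gold}; T7={rose,cyan,jade,grey}).
Every remaining group overlaps one of these, and no 4 of the listed groups are pairwise disjoint, so 3 is the maximum.

3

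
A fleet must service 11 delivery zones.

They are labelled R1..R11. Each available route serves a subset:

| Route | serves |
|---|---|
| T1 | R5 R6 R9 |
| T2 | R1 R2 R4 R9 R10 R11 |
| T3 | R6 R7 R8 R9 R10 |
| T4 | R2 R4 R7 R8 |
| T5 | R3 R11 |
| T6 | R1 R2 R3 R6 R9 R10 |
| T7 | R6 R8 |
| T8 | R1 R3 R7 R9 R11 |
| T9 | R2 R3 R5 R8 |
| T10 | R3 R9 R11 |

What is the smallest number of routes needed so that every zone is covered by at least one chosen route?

Take {T2, T3, T9}. Their union is {R1, R2, R3, R4, R5, R6, R7, R8, R9, R10, R11}, which is all 11 zones.
No 2 of the 10 routes cover everything (all 45 combinations miss at least one zone), so 3 is optimal.

3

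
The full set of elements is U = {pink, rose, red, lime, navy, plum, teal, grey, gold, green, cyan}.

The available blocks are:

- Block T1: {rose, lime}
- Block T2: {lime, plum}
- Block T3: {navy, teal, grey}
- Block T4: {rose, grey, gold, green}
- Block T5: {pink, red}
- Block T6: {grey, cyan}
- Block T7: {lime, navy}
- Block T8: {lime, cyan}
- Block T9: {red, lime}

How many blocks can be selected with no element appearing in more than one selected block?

3

T2, T3, T5 are pairwise disjoint (T2={lime,plum}; T3={navy,teal,grey}; T5={pink,red}).
Every remaining block overlaps one of these, and no 4 of the listed blocks are pairwise disjoint, so 3 is the maximum.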